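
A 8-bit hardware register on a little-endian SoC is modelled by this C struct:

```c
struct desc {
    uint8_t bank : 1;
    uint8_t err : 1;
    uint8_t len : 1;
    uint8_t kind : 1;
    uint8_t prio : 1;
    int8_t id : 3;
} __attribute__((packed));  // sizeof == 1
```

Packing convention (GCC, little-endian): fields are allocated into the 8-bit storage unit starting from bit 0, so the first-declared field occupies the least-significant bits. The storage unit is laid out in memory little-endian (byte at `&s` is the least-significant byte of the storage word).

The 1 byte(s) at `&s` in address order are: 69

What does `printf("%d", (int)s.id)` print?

3

[0]=0x69 (little-endian) → word 0x69
bank [0+:1] = (word>>0) & 0x1 = 1
err [1+:1] = (word>>1) & 0x1 = 0
len [2+:1] = (word>>2) & 0x1 = 0
kind [3+:1] = (word>>3) & 0x1 = 1
prio [4+:1] = (word>>4) & 0x1 = 0
id [5+:3] = (word>>5) & 0x7 = 3  ←
id signed 3b, MSB=0: value = 3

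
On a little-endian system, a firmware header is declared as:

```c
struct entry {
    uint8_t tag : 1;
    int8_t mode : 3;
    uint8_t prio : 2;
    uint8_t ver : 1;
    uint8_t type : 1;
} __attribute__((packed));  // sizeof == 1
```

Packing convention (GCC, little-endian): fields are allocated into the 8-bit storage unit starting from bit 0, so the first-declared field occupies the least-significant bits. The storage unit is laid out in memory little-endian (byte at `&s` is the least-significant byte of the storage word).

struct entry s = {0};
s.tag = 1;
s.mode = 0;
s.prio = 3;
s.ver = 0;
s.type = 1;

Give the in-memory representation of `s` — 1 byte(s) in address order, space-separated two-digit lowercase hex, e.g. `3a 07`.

b1

[0+:1] tag=1 & 0x1 = 0x1; word=0x01
[1+:3] mode=0 & 0x7 = 0x0; word=0x01
[4+:2] prio=3 & 0x3 = 0x3; word=0x31
[6+:1] ver=0 & 0x1 = 0x0; word=0x31
[7+:1] type=1 & 0x1 = 0x1; word=0xb1
word = 0xb1 → little-endian bytes:
  [0]=0xb1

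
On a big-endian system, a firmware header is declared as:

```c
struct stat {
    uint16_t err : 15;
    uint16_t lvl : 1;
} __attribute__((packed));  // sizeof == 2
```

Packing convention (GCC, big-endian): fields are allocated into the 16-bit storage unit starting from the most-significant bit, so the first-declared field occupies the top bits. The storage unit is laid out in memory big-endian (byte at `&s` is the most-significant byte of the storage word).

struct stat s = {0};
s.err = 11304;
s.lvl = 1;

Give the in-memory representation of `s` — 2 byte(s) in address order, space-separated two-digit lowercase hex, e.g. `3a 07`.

err:15 = 11304 → 0x2c28 << 1 → word 0x5850
lvl:1 = 1 → 0x1 << 0 → word 0x5851
word = 0x5851 → big-endian bytes:
  [0]=0x58  [1]=0x51

58 51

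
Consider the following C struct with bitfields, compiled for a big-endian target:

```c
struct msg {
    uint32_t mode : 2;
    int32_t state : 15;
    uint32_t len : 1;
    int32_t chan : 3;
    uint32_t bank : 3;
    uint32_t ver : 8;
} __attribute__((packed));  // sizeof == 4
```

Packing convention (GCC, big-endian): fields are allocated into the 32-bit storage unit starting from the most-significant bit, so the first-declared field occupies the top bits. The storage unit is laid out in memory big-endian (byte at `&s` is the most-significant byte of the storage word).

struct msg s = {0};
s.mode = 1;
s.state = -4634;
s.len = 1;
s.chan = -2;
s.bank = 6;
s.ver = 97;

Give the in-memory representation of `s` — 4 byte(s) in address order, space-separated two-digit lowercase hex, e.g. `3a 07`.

[30+:2] mode=1 & 0x3 = 0x1; word=0x40000000
[15+:15] state=-4634 & 0x7fff = 0x6de6; word=0x76f30000
[14+:1] len=1 & 0x1 = 0x1; word=0x76f34000
[11+:3] chan=-2 & 0x7 = 0x6; word=0x76f37000
[8+:3] bank=6 & 0x7 = 0x6; word=0x76f37600
[0+:8] ver=97 & 0xff = 0x61; word=0x76f37661
word = 0x76f37661 → big-endian bytes:
  [0]=0x76  [1]=0xf3  [2]=0x76  [3]=0x61

76 f3 76 61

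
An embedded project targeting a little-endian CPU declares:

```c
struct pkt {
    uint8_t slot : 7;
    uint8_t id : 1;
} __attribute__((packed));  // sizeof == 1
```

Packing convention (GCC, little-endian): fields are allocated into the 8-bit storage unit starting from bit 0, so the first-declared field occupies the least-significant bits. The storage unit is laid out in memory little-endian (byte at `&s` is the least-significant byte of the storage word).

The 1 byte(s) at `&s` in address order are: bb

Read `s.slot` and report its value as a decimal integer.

[0]=0xbb (little-endian) → word 0xbb
slot:7 @ bit 0 → (0xbb>>0)&0x7f = 0x3b  ←
id:1 @ bit 7 → (0xbb>>7)&0x1 = 0x1

59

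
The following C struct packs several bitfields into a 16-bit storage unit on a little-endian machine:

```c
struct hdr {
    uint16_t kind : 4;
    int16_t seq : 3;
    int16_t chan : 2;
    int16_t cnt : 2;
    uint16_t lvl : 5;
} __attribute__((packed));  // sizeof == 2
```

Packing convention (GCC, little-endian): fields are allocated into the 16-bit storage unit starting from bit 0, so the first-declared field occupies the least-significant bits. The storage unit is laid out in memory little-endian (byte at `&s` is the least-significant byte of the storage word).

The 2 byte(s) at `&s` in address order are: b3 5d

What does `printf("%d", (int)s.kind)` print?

[0]=0xb3 [1]=0x5d (little-endian) → word 0x5db3
kind:4 @ bit 0 → (0x5db3>>0)&0xf = 0x3  ←
seq:3 @ bit 4 → (0x5db3>>4)&0x7 = 0x3
chan:2 @ bit 7 → (0x5db3>>7)&0x3 = 0x3
cnt:2 @ bit 9 → (0x5db3>>9)&0x3 = 0x2
lvl:5 @ bit 11 → (0x5db3>>11)&0x1f = 0xb

3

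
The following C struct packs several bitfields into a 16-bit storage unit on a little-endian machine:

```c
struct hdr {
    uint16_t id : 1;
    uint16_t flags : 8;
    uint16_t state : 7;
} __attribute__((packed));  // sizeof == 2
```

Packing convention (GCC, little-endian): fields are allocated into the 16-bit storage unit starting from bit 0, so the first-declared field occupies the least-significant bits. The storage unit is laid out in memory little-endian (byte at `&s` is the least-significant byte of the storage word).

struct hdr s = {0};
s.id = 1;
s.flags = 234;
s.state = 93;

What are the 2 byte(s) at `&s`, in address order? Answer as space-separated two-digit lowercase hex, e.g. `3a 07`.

id:1 = 1 → 0x1 << 0 → word 0x0001
flags:8 = 234 → 0xea << 1 → word 0x01d5
state:7 = 93 → 0x5d << 9 → word 0xbbd5
word = 0xbbd5 → little-endian bytes:
  [0]=0xd5  [1]=0xbb

d5 bb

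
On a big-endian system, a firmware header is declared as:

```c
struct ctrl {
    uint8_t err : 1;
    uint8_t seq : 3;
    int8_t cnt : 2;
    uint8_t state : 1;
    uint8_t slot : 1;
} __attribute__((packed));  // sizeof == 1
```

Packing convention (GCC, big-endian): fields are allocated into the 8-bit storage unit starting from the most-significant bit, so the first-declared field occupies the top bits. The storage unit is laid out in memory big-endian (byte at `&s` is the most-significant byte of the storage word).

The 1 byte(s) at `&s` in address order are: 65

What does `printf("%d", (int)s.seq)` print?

6

[0]=0x65 (big-endian) → word 0x65
err [7+:1] = (word>>7) & 0x1 = 0
seq [4+:3] = (word>>4) & 0x7 = 6  ←
cnt [2+:2] = (word>>2) & 0x3 = 1
state [1+:1] = (word>>1) & 0x1 = 0
slot [0+:1] = (word>>0) & 0x1 = 1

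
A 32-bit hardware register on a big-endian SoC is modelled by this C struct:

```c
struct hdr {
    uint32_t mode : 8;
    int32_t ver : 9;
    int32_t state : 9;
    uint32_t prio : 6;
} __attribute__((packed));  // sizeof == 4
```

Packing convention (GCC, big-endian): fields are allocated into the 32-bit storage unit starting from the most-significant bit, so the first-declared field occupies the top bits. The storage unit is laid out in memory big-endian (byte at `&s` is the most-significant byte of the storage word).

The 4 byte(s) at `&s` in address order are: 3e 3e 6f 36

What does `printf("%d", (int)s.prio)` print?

[0]=0x3e [1]=0x3e [2]=0x6f [3]=0x36 (big-endian) → word 0x3e3e6f36
mode:8 @ bit 24 → (0x3e3e6f36>>24)&0xff = 0x3e
ver:9 @ bit 15 → (0x3e3e6f36>>15)&0x1ff = 0x7c
state:9 @ bit 6 → (0x3e3e6f36>>6)&0x1ff = 0x1bc
prio:6 @ bit 0 → (0x3e3e6f36>>0)&0x3f = 0x36  ←

54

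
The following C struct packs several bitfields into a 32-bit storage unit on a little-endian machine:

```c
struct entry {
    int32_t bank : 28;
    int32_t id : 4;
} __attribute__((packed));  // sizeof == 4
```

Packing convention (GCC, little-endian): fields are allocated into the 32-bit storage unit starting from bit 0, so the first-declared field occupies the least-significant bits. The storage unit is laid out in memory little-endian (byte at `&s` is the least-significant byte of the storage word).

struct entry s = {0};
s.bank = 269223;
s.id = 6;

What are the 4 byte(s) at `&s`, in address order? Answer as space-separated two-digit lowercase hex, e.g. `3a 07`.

bank:28 = 269223 → 0x41ba7 << 0 → word 0x00041ba7
id:4 = 6 → 0x6 << 28 → word 0x60041ba7
word = 0x60041ba7 → little-endian bytes:
  [0]=0xa7  [1]=0x1b  [2]=0x04  [3]=0x60

a7 1b 04 60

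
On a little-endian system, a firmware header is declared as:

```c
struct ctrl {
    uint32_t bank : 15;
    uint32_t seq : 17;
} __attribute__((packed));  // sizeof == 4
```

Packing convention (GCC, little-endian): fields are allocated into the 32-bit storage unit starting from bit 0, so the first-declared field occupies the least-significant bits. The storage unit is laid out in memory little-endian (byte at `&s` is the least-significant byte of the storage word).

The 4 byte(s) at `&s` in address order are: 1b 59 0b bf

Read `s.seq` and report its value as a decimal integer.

[0]=0x1b [1]=0x59 [2]=0x0b [3]=0xbf (little-endian) → word 0xbf0b591b
bank [0+:15] = (word>>0) & 0x7fff = 22811
seq [15+:17] = (word>>15) & 0x1ffff = 97814  ←

97814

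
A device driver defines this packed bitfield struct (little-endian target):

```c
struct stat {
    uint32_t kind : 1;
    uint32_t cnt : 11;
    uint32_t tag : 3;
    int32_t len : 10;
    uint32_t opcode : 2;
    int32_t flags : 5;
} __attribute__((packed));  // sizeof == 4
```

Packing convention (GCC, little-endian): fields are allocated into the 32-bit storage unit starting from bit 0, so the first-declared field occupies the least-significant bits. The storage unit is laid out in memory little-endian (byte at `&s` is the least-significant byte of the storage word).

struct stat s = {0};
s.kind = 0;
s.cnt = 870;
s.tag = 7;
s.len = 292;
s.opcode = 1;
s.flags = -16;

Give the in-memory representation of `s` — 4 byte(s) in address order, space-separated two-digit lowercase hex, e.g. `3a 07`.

cc 76 92 82

kind (1b) val=0 bits=0x0 at bit 0: 0x00000000
cnt (11b) val=870 bits=0x366 at bit 1: 0x000006cc
tag (3b) val=7 bits=0x7 at bit 12: 0x000076cc
len (10b) val=292 bits=0x124 at bit 15: 0x009276cc
opcode (2b) val=1 bits=0x1 at bit 25: 0x029276cc
flags (5b) val=-16 bits=0x10 at bit 27: 0x829276cc
word = 0x829276cc → little-endian bytes:
  [0]=0xcc  [1]=0x76  [2]=0x92  [3]=0x82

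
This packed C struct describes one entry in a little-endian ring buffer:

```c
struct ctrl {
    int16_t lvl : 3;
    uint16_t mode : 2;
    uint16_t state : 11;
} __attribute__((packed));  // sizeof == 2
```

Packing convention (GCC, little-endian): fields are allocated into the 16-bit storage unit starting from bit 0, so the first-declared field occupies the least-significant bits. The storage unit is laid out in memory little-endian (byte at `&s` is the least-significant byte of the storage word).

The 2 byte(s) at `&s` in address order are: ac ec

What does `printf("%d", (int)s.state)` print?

[0]=0xac [1]=0xec (little-endian) → word 0xecac
lvl:3 @ bit 0 → (0xecac>>0)&0x7 = 0x4
mode:2 @ bit 3 → (0xecac>>3)&0x3 = 0x1
state:11 @ bit 5 → (0xecac>>5)&0x7ff = 0x765  ←

1893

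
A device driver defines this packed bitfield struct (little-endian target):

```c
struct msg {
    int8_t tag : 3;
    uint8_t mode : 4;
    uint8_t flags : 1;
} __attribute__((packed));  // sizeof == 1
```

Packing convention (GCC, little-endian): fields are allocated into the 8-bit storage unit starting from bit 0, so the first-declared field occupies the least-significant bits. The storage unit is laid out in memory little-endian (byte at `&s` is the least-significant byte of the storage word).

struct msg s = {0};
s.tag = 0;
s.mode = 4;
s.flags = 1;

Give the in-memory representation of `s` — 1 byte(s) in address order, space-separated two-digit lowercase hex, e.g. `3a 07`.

tag (3b) val=0 bits=0x0 at bit 0: 0x00
mode (4b) val=4 bits=0x4 at bit 3: 0x20
flags (1b) val=1 bits=0x1 at bit 7: 0xa0
word = 0xa0 → little-endian bytes:
  [0]=0xa0

a0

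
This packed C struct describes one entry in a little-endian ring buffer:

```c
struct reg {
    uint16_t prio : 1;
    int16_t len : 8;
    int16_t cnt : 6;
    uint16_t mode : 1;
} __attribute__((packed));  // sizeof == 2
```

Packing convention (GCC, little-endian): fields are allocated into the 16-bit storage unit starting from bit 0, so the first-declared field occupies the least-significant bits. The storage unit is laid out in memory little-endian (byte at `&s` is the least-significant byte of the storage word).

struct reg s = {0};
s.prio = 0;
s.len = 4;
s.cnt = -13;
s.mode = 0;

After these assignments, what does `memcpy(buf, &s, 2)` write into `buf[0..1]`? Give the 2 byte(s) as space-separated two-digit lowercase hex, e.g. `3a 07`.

prio:1 = 0 → 0x0 << 0 → word 0x0000
len:8 = 4 → 0x4 << 1 → word 0x0008
cnt:6 = -13 → 0x33 << 9 → word 0x6608
mode:1 = 0 → 0x0 << 15 → word 0x6608
word = 0x6608 → little-endian bytes:
  [0]=0x08  [1]=0x66

08 66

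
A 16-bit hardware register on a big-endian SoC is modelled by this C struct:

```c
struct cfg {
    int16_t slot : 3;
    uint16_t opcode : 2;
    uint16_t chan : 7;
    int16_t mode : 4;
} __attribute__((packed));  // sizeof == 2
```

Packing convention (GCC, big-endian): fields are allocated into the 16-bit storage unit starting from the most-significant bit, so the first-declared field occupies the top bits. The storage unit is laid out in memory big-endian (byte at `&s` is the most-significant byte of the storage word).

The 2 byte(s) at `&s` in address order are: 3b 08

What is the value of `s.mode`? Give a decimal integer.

-8

[0]=0x3b [1]=0x08 (big-endian) → word 0x3b08
slot [13+:3] = (word>>13) & 0x7 = 1
opcode [11+:2] = (word>>11) & 0x3 = 3
chan [4+:7] = (word>>4) & 0x7f = 48
mode [0+:4] = (word>>0) & 0xf = 8  ←
mode signed 4b, MSB=1: 8 - 16 = -8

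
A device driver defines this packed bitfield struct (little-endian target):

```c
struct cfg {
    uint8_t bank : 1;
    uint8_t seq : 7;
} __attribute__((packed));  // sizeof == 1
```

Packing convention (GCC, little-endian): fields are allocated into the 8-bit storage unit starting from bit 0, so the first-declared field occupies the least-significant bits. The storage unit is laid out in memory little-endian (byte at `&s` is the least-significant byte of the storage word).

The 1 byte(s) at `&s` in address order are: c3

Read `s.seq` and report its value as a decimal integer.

97

[0]=0xc3 (little-endian) → word 0xc3
bank:1 @ bit 0 → (0xc3>>0)&0x1 = 0x1
seq:7 @ bit 1 → (0xc3>>1)&0x7f = 0x61  ←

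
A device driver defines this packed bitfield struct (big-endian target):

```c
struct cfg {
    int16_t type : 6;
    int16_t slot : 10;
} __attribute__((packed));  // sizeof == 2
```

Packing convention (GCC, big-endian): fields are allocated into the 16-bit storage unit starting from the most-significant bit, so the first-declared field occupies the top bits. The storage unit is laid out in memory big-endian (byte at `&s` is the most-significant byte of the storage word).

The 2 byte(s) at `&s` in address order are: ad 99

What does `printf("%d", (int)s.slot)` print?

[0]=0xad [1]=0x99 (big-endian) → word 0xad99
type [10+:6] = (word>>10) & 0x3f = 43
slot [0+:10] = (word>>0) & 0x3ff = 409  ←
slot signed 10b, MSB=0: value = 409

409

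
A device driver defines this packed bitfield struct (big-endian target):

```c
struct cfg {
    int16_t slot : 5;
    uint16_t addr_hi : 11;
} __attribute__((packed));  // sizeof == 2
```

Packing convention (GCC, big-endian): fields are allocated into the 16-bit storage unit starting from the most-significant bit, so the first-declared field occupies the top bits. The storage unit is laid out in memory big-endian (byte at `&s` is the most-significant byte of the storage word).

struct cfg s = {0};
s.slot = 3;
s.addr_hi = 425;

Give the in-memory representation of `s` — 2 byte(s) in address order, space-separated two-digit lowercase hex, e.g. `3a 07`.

19 a9

slot (5b) val=3 bits=0x3 at bit 11: 0x1800
addr_hi (11b) val=425 bits=0x1a9 at bit 0: 0x19a9
word = 0x19a9 → big-endian bytes:
  [0]=0x19  [1]=0xa9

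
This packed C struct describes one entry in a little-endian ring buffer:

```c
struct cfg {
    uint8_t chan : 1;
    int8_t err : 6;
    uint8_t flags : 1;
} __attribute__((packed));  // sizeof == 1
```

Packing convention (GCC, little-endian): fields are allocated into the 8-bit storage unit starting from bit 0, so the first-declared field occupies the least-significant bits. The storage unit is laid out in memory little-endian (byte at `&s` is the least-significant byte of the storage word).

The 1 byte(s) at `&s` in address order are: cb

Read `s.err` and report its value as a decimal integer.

-27

[0]=0xcb (little-endian) → word 0xcb
chan:1 @ bit 0 → (0xcb>>0)&0x1 = 0x1
err:6 @ bit 1 → (0xcb>>1)&0x3f = 0x25  ←
flags:1 @ bit 7 → (0xcb>>7)&0x1 = 0x1
err signed 6b, MSB=1: 37 - 64 = -27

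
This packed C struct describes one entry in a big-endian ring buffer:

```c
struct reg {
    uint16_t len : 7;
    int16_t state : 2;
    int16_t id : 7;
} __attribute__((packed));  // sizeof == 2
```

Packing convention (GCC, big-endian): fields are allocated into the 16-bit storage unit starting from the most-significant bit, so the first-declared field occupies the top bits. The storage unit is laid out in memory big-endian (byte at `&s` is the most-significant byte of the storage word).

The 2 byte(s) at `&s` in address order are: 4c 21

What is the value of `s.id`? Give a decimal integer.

33

[0]=0x4c [1]=0x21 (big-endian) → word 0x4c21
len [9+:7] = (word>>9) & 0x7f = 38
state [7+:2] = (word>>7) & 0x3 = 0
id [0+:7] = (word>>0) & 0x7f = 33  ←
id signed 7b, MSB=0: value = 33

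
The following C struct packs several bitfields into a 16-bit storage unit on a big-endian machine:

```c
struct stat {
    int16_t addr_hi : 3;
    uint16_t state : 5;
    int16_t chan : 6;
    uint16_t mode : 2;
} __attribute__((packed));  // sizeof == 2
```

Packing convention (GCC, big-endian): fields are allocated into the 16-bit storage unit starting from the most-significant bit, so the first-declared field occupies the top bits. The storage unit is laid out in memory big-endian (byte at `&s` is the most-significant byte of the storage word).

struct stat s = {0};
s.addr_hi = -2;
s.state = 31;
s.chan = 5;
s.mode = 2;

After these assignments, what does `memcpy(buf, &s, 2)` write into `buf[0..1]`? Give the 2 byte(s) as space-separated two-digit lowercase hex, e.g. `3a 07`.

df 16

addr_hi (3b) val=-2 bits=0x6 at bit 13: 0xc000
state (5b) val=31 bits=0x1f at bit 8: 0xdf00
chan (6b) val=5 bits=0x5 at bit 2: 0xdf14
mode (2b) val=2 bits=0x2 at bit 0: 0xdf16
word = 0xdf16 → big-endian bytes:
  [0]=0xdf  [1]=0x16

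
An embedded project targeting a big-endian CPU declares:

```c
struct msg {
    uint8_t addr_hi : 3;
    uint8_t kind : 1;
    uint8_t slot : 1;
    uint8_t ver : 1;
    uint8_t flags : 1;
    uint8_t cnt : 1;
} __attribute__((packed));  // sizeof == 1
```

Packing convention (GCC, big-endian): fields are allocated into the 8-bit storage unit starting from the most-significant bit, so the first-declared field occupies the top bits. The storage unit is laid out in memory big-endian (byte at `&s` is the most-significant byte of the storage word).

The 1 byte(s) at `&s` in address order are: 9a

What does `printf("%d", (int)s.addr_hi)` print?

[0]=0x9a (big-endian) → word 0x9a
addr_hi [5+:3] = (word>>5) & 0x7 = 4  ←
kind [4+:1] = (word>>4) & 0x1 = 1
slot [3+:1] = (word>>3) & 0x1 = 1
ver [2+:1] = (word>>2) & 0x1 = 0
flags [1+:1] = (word>>1) & 0x1 = 1
cnt [0+:1] = (word>>0) & 0x1 = 0

4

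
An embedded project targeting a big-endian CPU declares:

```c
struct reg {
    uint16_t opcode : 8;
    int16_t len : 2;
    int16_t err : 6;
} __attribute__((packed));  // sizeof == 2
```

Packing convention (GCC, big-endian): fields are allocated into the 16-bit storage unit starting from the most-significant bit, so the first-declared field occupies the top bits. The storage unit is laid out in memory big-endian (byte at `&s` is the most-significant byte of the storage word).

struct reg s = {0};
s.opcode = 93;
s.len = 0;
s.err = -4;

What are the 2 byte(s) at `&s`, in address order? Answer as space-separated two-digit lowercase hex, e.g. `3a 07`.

opcode (8b) val=93 bits=0x5d at bit 8: 0x5d00
len (2b) val=0 bits=0x0 at bit 6: 0x5d00
err (6b) val=-4 bits=0x3c at bit 0: 0x5d3c
word = 0x5d3c → big-endian bytes:
  [0]=0x5d  [1]=0x3c

5d 3c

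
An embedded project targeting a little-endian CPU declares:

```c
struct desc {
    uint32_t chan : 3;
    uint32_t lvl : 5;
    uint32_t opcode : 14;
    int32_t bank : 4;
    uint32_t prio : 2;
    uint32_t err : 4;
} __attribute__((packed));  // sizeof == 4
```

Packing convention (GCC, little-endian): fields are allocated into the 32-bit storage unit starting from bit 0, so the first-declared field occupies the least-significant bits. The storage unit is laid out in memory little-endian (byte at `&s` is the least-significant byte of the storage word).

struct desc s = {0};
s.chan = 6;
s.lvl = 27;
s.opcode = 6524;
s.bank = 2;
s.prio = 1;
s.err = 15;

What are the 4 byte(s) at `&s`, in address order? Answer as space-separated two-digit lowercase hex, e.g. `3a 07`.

chan:3 = 6 → 0x6 << 0 → word 0x00000006
lvl:5 = 27 → 0x1b << 3 → word 0x000000de
opcode:14 = 6524 → 0x197c << 8 → word 0x00197cde
bank:4 = 2 → 0x2 << 22 → word 0x00997cde
prio:2 = 1 → 0x1 << 26 → word 0x04997cde
err:4 = 15 → 0xf << 28 → word 0xf4997cde
word = 0xf4997cde → little-endian bytes:
  [0]=0xde  [1]=0x7c  [2]=0x99  [3]=0xf4

de 7c 99 f4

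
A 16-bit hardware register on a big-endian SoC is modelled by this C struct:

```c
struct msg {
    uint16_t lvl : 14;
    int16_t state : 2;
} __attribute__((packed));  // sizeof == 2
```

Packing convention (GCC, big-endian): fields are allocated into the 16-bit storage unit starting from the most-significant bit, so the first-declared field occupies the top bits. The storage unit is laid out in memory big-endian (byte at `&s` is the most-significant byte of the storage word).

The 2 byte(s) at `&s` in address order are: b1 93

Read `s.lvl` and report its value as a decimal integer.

11364

[0]=0xb1 [1]=0x93 (big-endian) → word 0xb193
lvl:14 @ bit 2 → (0xb193>>2)&0x3fff = 0x2c64  ←
state:2 @ bit 0 → (0xb193>>0)&0x3 = 0x3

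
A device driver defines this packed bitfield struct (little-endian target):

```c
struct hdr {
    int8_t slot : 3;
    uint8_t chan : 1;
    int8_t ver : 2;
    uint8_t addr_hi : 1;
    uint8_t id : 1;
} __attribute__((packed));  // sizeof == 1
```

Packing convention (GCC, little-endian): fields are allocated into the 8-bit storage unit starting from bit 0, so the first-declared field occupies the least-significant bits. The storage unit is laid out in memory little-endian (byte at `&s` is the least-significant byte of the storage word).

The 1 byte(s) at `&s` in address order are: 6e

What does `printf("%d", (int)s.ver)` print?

[0]=0x6e (little-endian) → word 0x6e
slot:3 @ bit 0 → (0x6e>>0)&0x7 = 0x6
chan:1 @ bit 3 → (0x6e>>3)&0x1 = 0x1
ver:2 @ bit 4 → (0x6e>>4)&0x3 = 0x2  ←
addr_hi:1 @ bit 6 → (0x6e>>6)&0x1 = 0x1
id:1 @ bit 7 → (0x6e>>7)&0x1 = 0x0
ver signed 2b, MSB=1: 2 - 4 = -2

-2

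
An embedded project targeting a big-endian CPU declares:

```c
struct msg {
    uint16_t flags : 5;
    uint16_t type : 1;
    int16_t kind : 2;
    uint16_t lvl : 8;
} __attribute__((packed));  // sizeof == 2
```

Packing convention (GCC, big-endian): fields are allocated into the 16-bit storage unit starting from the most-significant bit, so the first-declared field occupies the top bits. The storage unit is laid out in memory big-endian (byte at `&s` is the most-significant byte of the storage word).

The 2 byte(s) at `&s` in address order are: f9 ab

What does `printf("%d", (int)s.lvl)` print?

171

[0]=0xf9 [1]=0xab (big-endian) → word 0xf9ab
flags:5 @ bit 11 → (0xf9ab>>11)&0x1f = 0x1f
type:1 @ bit 10 → (0xf9ab>>10)&0x1 = 0x0
kind:2 @ bit 8 → (0xf9ab>>8)&0x3 = 0x1
lvl:8 @ bit 0 → (0xf9ab>>0)&0xff = 0xab  ←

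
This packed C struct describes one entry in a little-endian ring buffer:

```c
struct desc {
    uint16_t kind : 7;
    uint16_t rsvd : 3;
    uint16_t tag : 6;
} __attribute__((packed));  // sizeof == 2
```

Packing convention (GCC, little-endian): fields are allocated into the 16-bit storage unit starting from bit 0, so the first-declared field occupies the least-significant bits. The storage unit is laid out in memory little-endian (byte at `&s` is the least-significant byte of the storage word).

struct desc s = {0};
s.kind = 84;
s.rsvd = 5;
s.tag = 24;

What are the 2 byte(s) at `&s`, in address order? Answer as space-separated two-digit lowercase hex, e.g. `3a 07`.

d4 62

kind:7 = 84 → 0x54 << 0 → word 0x0054
rsvd:3 = 5 → 0x5 << 7 → word 0x02d4
tag:6 = 24 → 0x18 << 10 → word 0x62d4
word = 0x62d4 → little-endian bytes:
  [0]=0xd4  [1]=0x62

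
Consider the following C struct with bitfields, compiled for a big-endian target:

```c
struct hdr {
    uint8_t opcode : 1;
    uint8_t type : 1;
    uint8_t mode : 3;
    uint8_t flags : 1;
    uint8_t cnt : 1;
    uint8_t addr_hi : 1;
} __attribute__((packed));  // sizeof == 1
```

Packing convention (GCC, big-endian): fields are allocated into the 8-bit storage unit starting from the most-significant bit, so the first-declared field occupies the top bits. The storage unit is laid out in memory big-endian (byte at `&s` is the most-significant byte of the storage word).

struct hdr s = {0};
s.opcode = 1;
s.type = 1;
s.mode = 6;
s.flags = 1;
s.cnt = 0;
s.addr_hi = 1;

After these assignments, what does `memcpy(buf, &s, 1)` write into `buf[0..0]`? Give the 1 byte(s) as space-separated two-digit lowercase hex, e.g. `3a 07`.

f5

opcode:1 = 1 → 0x1 << 7 → word 0x80
type:1 = 1 → 0x1 << 6 → word 0xc0
mode:3 = 6 → 0x6 << 3 → word 0xf0
flags:1 = 1 → 0x1 << 2 → word 0xf4
cnt:1 = 0 → 0x0 << 1 → word 0xf4
addr_hi:1 = 1 → 0x1 << 0 → word 0xf5
word = 0xf5 → big-endian bytes:
  [0]=0xf5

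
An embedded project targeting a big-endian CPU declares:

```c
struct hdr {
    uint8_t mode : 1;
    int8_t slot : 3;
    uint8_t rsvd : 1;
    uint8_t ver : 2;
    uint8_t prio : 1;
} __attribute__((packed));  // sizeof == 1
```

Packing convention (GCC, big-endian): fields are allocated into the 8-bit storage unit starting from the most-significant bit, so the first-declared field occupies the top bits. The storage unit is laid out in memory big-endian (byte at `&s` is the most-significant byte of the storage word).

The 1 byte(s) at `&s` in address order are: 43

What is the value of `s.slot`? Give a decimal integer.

-4

[0]=0x43 (big-endian) → word 0x43
mode:1 @ bit 7 → (0x43>>7)&0x1 = 0x0
slot:3 @ bit 4 → (0x43>>4)&0x7 = 0x4  ←
rsvd:1 @ bit 3 → (0x43>>3)&0x1 = 0x0
ver:2 @ bit 1 → (0x43>>1)&0x3 = 0x1
prio:1 @ bit 0 → (0x43>>0)&0x1 = 0x1
slot signed 3b, MSB=1: 4 - 8 = -4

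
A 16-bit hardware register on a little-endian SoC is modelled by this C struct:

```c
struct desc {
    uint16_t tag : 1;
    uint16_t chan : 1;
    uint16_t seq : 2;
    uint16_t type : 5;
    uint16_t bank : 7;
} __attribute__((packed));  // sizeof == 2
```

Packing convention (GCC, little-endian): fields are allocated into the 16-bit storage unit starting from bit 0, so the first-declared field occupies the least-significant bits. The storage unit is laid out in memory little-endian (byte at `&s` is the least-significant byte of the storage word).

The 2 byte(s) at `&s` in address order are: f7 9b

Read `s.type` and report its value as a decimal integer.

[0]=0xf7 [1]=0x9b (little-endian) → word 0x9bf7
tag:1 @ bit 0 → (0x9bf7>>0)&0x1 = 0x1
chan:1 @ bit 1 → (0x9bf7>>1)&0x1 = 0x1
seq:2 @ bit 2 → (0x9bf7>>2)&0x3 = 0x1
type:5 @ bit 4 → (0x9bf7>>4)&0x1f = 0x1f  ←
bank:7 @ bit 9 → (0x9bf7>>9)&0x7f = 0x4d

31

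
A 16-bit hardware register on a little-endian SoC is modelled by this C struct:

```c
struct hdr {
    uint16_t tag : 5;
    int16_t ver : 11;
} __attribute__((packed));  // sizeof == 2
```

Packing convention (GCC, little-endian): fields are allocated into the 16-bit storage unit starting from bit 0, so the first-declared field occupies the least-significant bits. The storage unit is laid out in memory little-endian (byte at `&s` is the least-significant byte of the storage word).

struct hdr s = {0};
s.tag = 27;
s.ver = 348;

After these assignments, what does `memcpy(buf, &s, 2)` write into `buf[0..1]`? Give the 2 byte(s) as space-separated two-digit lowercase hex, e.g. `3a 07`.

[0+:5] tag=27 & 0x1f = 0x1b; word=0x001b
[5+:11] ver=348 & 0x7ff = 0x15c; word=0x2b9b
word = 0x2b9b → little-endian bytes:
  [0]=0x9b  [1]=0x2b

9b 2b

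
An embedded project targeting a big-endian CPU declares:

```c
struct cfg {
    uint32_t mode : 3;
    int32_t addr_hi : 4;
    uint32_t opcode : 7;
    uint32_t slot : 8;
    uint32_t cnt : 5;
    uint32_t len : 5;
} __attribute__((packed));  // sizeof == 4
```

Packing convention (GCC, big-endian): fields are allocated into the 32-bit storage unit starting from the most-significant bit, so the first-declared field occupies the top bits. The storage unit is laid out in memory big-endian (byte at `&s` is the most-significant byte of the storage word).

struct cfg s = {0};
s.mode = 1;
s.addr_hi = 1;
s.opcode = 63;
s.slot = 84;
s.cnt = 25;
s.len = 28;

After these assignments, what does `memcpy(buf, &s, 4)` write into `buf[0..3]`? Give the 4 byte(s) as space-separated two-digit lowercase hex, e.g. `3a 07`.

[29+:3] mode=1 & 0x7 = 0x1; word=0x20000000
[25+:4] addr_hi=1 & 0xf = 0x1; word=0x22000000
[18+:7] opcode=63 & 0x7f = 0x3f; word=0x22fc0000
[10+:8] slot=84 & 0xff = 0x54; word=0x22fd5000
[5+:5] cnt=25 & 0x1f = 0x19; word=0x22fd5320
[0+:5] len=28 & 0x1f = 0x1c; word=0x22fd533c
word = 0x22fd533c → big-endian bytes:
  [0]=0x22  [1]=0xfd  [2]=0x53  [3]=0x3c

22 fd 53 3c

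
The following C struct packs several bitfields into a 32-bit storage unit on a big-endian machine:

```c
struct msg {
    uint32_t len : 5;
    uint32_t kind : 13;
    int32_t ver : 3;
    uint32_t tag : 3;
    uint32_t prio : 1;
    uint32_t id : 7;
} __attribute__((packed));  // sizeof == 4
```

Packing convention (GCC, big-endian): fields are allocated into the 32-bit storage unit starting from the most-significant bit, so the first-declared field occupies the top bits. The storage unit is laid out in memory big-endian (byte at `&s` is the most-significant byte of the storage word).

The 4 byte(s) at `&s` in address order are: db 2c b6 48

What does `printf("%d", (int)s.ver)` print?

-2

[0]=0xdb [1]=0x2c [2]=0xb6 [3]=0x48 (big-endian) → word 0xdb2cb648
len:5 @ bit 27 → (0xdb2cb648>>27)&0x1f = 0x1b
kind:13 @ bit 14 → (0xdb2cb648>>14)&0x1fff = 0xcb2
ver:3 @ bit 11 → (0xdb2cb648>>11)&0x7 = 0x6  ←
tag:3 @ bit 8 → (0xdb2cb648>>8)&0x7 = 0x6
prio:1 @ bit 7 → (0xdb2cb648>>7)&0x1 = 0x0
id:7 @ bit 0 → (0xdb2cb648>>0)&0x7f = 0x48
ver signed 3b, MSB=1: 6 - 8 = -2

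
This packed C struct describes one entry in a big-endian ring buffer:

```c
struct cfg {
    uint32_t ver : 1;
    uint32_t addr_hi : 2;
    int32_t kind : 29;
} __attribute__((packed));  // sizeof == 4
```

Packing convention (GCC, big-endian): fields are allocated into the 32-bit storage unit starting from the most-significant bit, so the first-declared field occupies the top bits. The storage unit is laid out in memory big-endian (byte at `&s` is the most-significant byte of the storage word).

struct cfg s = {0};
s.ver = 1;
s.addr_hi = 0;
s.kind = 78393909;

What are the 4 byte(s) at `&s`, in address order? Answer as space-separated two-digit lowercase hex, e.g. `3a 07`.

[31+:1] ver=1 & 0x1 = 0x1; word=0x80000000
[29+:2] addr_hi=0 & 0x3 = 0x0; word=0x80000000
[0+:29] kind=78393909 & 0x1fffffff = 0x4ac3235; word=0x84ac3235
word = 0x84ac3235 → big-endian bytes:
  [0]=0x84  [1]=0xac  [2]=0x32  [3]=0x35

84 ac 32 35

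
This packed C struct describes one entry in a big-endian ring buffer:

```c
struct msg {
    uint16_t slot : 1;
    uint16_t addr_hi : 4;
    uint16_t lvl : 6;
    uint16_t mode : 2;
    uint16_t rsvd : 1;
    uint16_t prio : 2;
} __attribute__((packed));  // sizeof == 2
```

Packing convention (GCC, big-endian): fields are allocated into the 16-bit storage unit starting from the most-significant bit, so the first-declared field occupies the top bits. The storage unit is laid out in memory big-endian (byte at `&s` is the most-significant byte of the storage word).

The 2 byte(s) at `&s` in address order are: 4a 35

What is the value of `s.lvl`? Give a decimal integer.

17

[0]=0x4a [1]=0x35 (big-endian) → word 0x4a35
slot [15+:1] = (word>>15) & 0x1 = 0
addr_hi [11+:4] = (word>>11) & 0xf = 9
lvl [5+:6] = (word>>5) & 0x3f = 17  ←
mode [3+:2] = (word>>3) & 0x3 = 2
rsvd [2+:1] = (word>>2) & 0x1 = 1
prio [0+:2] = (word>>0) & 0x3 = 1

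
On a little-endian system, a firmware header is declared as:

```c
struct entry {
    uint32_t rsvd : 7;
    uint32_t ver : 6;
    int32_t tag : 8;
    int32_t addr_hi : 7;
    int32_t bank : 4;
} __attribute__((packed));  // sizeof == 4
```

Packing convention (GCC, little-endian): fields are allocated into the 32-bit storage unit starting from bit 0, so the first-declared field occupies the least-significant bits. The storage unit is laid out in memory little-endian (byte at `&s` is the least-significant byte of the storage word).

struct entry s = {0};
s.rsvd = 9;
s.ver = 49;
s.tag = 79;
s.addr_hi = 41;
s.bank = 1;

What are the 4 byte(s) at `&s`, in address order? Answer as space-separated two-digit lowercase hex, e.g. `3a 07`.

[0+:7] rsvd=9 & 0x7f = 0x9; word=0x00000009
[7+:6] ver=49 & 0x3f = 0x31; word=0x00001889
[13+:8] tag=79 & 0xff = 0x4f; word=0x0009f889
[21+:7] addr_hi=41 & 0x7f = 0x29; word=0x0529f889
[28+:4] bank=1 & 0xf = 0x1; word=0x1529f889
word = 0x1529f889 → little-endian bytes:
  [0]=0x89  [1]=0xf8  [2]=0x29  [3]=0x15

89 f8 29 15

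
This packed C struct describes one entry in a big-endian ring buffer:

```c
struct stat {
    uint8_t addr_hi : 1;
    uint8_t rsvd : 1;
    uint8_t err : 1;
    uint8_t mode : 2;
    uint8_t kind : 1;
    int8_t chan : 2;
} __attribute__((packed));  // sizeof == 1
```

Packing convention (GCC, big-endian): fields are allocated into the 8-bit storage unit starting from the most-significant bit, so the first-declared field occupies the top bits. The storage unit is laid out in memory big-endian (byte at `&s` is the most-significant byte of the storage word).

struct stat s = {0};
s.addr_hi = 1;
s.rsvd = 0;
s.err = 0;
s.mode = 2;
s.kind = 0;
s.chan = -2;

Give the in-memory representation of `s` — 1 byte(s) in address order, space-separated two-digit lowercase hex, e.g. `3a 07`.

92

[7+:1] addr_hi=1 & 0x1 = 0x1; word=0x80
[6+:1] rsvd=0 & 0x1 = 0x0; word=0x80
[5+:1] err=0 & 0x1 = 0x0; word=0x80
[3+:2] mode=2 & 0x3 = 0x2; word=0x90
[2+:1] kind=0 & 0x1 = 0x0; word=0x90
[0+:2] chan=-2 & 0x3 = 0x2; word=0x92
word = 0x92 → big-endian bytes:
  [0]=0x92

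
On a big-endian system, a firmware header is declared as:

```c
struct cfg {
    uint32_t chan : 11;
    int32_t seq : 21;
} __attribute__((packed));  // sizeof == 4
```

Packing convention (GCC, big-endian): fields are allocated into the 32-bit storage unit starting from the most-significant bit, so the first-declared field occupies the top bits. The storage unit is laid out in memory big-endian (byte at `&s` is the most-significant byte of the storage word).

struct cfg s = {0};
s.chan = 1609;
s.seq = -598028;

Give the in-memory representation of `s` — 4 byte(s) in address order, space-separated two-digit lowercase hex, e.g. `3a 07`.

chan (11b) val=1609 bits=0x649 at bit 21: 0xc9200000
seq (21b) val=-598028 bits=0x16dff4 at bit 0: 0xc936dff4
word = 0xc936dff4 → big-endian bytes:
  [0]=0xc9  [1]=0x36  [2]=0xdf  [3]=0xf4

c9 36 df f4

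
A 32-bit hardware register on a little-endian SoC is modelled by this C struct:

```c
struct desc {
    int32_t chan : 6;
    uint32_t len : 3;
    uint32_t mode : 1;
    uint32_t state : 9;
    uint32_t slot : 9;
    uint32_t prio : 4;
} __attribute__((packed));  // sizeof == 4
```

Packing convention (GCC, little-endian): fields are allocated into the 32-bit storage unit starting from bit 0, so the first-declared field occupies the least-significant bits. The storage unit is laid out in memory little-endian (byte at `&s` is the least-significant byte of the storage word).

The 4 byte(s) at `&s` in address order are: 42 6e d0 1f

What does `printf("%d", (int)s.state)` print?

27

[0]=0x42 [1]=0x6e [2]=0xd0 [3]=0x1f (little-endian) → word 0x1fd06e42
chan:6 @ bit 0 → (0x1fd06e42>>0)&0x3f = 0x2
len:3 @ bit 6 → (0x1fd06e42>>6)&0x7 = 0x1
mode:1 @ bit 9 → (0x1fd06e42>>9)&0x1 = 0x1
state:9 @ bit 10 → (0x1fd06e42>>10)&0x1ff = 0x1b  ←
slot:9 @ bit 19 → (0x1fd06e42>>19)&0x1ff = 0x1fa
prio:4 @ bit 28 → (0x1fd06e42>>28)&0xf = 0x1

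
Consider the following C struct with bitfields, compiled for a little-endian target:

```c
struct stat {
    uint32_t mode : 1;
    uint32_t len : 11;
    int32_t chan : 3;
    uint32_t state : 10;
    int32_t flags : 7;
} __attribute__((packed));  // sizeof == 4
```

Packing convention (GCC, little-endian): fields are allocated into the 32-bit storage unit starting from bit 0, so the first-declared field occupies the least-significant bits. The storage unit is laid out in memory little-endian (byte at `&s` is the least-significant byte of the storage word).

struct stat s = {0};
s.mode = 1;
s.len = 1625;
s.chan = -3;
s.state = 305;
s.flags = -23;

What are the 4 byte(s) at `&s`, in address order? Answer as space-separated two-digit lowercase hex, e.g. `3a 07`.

b3 dc 98 d2

[0+:1] mode=1 & 0x1 = 0x1; word=0x00000001
[1+:11] len=1625 & 0x7ff = 0x659; word=0x00000cb3
[12+:3] chan=-3 & 0x7 = 0x5; word=0x00005cb3
[15+:10] state=305 & 0x3ff = 0x131; word=0x0098dcb3
[25+:7] flags=-23 & 0x7f = 0x69; word=0xd298dcb3
word = 0xd298dcb3 → little-endian bytes:
  [0]=0xb3  [1]=0xdc  [2]=0x98  [3]=0xd2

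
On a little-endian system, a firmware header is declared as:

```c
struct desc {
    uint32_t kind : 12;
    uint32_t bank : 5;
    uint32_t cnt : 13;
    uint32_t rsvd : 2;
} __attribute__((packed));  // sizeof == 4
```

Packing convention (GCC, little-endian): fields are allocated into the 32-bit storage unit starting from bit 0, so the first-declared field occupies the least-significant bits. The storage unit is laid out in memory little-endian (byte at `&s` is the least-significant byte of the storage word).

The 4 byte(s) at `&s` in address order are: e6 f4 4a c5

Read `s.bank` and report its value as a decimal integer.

[0]=0xe6 [1]=0xf4 [2]=0x4a [3]=0xc5 (little-endian) → word 0xc54af4e6
kind:12 @ bit 0 → (0xc54af4e6>>0)&0xfff = 0x4e6
bank:5 @ bit 12 → (0xc54af4e6>>12)&0x1f = 0xf  ←
cnt:13 @ bit 17 → (0xc54af4e6>>17)&0x1fff = 0x2a5
rsvd:2 @ bit 30 → (0xc54af4e6>>30)&0x3 = 0x3

15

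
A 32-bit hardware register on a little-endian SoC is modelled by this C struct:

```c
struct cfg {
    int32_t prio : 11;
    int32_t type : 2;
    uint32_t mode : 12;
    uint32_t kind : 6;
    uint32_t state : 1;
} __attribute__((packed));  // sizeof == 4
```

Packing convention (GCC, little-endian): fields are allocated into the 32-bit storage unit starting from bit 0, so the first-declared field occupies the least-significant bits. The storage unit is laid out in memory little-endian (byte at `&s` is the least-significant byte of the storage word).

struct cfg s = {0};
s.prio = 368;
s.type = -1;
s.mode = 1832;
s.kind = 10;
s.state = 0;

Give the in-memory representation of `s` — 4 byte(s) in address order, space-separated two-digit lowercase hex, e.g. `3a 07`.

70 19 e5 14

prio:11 = 368 → 0x170 << 0 → word 0x00000170
type:2 = -1 → 0x3 << 11 → word 0x00001970
mode:12 = 1832 → 0x728 << 13 → word 0x00e51970
kind:6 = 10 → 0xa << 25 → word 0x14e51970
state:1 = 0 → 0x0 << 31 → word 0x14e51970
word = 0x14e51970 → little-endian bytes:
  [0]=0x70  [1]=0x19  [2]=0xe5  [3]=0x14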